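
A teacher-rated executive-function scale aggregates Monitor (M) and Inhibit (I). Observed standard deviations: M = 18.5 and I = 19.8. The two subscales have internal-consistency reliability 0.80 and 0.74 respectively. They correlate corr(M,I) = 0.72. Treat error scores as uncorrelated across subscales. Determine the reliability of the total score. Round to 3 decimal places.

Var(M+I) = 18.5² + 19.8² + 2·[18.5·19.8·0.72] = 734.29 + 527.472 = 1261.76.
Because errors are independent across components, Cov(Tᵢ,Tⱼ) = Cov(Xᵢ,Xⱼ); the off-diagonal part of the true-score variance is the same as above.
True-score variance = [18.5²·0.80 + 19.8²·0.74] + 527.472 = 563.91 + 527.472 = 1091.38.
Reliability = 1091.38 / 1261.76 = 0.865.

0.865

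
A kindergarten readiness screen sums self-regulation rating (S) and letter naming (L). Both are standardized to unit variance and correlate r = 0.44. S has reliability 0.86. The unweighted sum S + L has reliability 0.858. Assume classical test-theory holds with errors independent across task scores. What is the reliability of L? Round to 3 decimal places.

0.731

Var(S+L) = 2 + 2·0.44 = 2.880.
True-score variance = ρ_S + ρ_L + 2·0.44, so 0.858 = (0.86 + ρ_L + 0.88) / 2.880.
ρ_L = 0.858·2.880 − 0.86 − 0.88 = 0.731.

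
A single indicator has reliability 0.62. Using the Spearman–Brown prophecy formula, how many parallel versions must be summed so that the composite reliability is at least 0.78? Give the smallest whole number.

k ≥ ρ*(1−ρ₁)/(ρ₁(1−ρ*)) = 0.78·0.38 / (0.62·0.22) = 2.173.
Smallest integer k = 3.

3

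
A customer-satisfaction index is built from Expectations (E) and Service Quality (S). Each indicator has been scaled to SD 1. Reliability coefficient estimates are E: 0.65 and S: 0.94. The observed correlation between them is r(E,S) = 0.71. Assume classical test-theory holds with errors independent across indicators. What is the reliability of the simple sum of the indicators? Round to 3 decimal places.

Var(E+S) = 2 + 2·[0.71] = 2 + 1.42 = 3.42.
With uncorrelated errors the cross-covariances are all true-score covariance, so they carry over unchanged; only the diagonal terms shrink to ρᵢσᵢ².
True-score variance = [0.65 + 0.94] + 1.42 = 1.59 + 1.42 = 3.01.
Reliability = 3.01 / 3.42 = 0.880.

0.880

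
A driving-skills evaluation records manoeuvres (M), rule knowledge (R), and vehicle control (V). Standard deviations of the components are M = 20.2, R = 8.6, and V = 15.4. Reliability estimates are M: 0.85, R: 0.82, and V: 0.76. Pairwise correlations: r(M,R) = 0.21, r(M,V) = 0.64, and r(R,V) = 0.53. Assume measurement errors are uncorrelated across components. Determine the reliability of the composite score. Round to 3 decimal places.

Var(M+R+V) = 20.2² + 8.6² + 15.4² + 2·[20.2·8.6·0.21 + 20.2·15.4·0.64 + 8.6·15.4·0.53] = 719.16 + 611.531 = 1330.69.
With uncorrelated errors the cross-covariances are all true-score covariance, so they carry over unchanged; only the diagonal terms shrink to ρᵢσᵢ².
True-score variance = [20.2²·0.85 + 8.6²·0.82 + 15.4²·0.76] + 611.531 = 587.723 + 611.531 = 1199.25.
Reliability = 1199.25 / 1330.69 = 0.901.

0.901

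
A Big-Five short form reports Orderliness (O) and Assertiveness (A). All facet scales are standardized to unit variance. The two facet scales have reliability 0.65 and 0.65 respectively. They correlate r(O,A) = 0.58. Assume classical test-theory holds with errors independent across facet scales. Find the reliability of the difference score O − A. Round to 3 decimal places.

0.167

Var(O−A) = 1 + 1 − 2·0.58 = 2 − 1.16 = 0.84.
Because errors are independent across components, Cov(Tᵢ,Tⱼ) = Cov(Xᵢ,Xⱼ); the off-diagonal part of the true-score variance is the same as above.
True-score variance = [0.65 + 0.65] − 1.16 = 1.3 − 1.16 = 0.14.
Reliability = 0.14 / 0.84 = 0.167.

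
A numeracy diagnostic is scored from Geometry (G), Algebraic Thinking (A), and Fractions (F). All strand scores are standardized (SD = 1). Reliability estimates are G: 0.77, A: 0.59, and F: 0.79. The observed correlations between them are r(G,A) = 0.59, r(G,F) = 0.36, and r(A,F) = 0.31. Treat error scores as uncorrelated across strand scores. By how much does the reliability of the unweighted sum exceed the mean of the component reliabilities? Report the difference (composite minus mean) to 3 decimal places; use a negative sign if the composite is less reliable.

0.129

Var(sum) = 3 + 2.52 = 5.52; true-score variance = 2.15 + 2.52 = 4.67; composite reliability = 0.8460.
Mean component reliability = 0.7167.
Difference = 0.8460 − 0.7167 = 0.129.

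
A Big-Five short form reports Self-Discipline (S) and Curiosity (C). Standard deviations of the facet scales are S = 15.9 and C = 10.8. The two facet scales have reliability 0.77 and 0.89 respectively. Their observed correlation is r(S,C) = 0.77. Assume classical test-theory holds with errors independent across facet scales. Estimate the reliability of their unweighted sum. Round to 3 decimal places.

0.888

Var(S+C) = 15.9² + 10.8² + 2·[15.9·10.8·0.77] = 369.45 + 264.449 = 633.899.
Because errors are independent across components, Cov(Tᵢ,Tⱼ) = Cov(Xᵢ,Xⱼ); the off-diagonal part of the true-score variance is the same as above.
True-score variance = [15.9²·0.77 + 10.8²·0.89] + 264.449 = 298.473 + 264.449 = 562.922.
Reliability = 562.922 / 633.899 = 0.888.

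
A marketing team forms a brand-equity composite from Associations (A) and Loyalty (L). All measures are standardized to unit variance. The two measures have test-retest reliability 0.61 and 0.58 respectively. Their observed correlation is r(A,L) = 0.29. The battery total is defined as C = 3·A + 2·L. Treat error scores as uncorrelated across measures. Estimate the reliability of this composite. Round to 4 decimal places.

0.6851

Var(C) = 3² + 2² + 2·[6·0.29] = 13 + 3.48 = 16.48.
With uncorrelated errors the cross-covariances are all true-score covariance, so they carry over unchanged; only the diagonal terms shrink to ρᵢσᵢ².
True-score variance = [3²·0.61 + 2²·0.58] + 3.48 = 7.81 + 3.48 = 11.29.
Reliability = 11.29 / 16.48 = 0.6851.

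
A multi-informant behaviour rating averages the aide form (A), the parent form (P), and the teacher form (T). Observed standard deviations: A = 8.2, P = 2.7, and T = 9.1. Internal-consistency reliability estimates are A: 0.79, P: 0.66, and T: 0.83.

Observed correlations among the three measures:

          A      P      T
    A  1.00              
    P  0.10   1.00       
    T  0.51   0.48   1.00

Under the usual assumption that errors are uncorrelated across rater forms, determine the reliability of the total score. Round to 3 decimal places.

0.883

Var(A+P+T) = 8.2² + 2.7² + 9.1² + 2·[8.2·2.7·0.10 + 8.2·9.1·0.51 + 2.7·9.1·0.48] = 157.34 + 104.128 = 261.468.
Under uncorrelated errors the observed covariances equal the true-score covariances, so only the own-variance terms attenuate.
True-score variance = [8.2²·0.79 + 2.7²·0.66 + 9.1²·0.83] + 104.128 = 126.663 + 104.128 = 230.791.
Reliability = 230.791 / 261.468 = 0.883.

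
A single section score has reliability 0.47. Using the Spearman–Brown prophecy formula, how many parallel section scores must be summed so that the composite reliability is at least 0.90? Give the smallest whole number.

k ≥ ρ*(1−ρ₁)/(ρ₁(1−ρ*)) = 0.90·0.53 / (0.47·0.10) = 10.149.
Smallest integer k = 11.

11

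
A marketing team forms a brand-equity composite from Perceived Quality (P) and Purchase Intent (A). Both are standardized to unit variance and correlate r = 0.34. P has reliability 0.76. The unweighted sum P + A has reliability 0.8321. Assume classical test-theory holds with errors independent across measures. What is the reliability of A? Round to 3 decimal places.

0.790

Var(P+A) = 2 + 2·0.34 = 2.680.
True-score variance = ρ_P + ρ_A + 2·0.34, so 0.8321 = (0.76 + ρ_A + 0.68) / 2.680.
ρ_A = 0.8321·2.680 − 0.76 − 0.68 = 0.790.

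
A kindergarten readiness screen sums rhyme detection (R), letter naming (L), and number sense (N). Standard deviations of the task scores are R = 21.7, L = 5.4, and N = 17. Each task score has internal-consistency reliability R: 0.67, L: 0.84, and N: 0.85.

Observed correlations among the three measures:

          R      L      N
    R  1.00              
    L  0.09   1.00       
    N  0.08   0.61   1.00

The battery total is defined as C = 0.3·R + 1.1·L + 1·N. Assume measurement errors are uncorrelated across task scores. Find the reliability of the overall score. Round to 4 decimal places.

0.8776

Var(C) = 0.3²·21.7² + 1.1²·5.4² + 17² + 2·[0.33·21.7·5.4·0.09 + 0.3·21.7·17·0.08 + 1.1·5.4·17·0.61] = 366.664 + 147.863 = 514.527.
With uncorrelated errors the cross-covariances are all true-score covariance, so they carry over unchanged; only the diagonal terms shrink to ρᵢσᵢ².
True-score variance = [0.3²·21.7²·0.67 + 1.1²·5.4²·0.84 + 17²·0.85] + 147.863 = 303.683 + 147.863 = 451.546.
Reliability = 451.546 / 514.527 = 0.8776.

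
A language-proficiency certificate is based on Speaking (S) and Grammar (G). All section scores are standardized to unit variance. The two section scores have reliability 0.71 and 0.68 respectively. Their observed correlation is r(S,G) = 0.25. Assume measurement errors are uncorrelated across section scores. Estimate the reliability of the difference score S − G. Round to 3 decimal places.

Var(S−G) = 1 + 1 − 2·0.25 = 2 − 0.5 = 1.5.
With uncorrelated errors the cross-covariances are all true-score covariance, so they carry over unchanged; only the diagonal terms shrink to ρᵢσᵢ².
True-score variance = [0.71 + 0.68] − 0.5 = 1.39 − 0.5 = 0.89.
Reliability = 0.89 / 1.5 = 0.593.

0.593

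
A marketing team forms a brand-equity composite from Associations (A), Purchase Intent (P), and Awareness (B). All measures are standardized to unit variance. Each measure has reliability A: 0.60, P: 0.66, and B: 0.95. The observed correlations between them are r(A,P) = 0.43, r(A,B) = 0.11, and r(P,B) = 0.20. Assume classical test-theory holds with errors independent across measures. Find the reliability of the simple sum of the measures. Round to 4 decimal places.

Var(A+P+B) = 3 + 2·[0.43 + 0.11 + 0.20] = 3 + 1.48 = 4.48.
Because errors are independent across components, Cov(Tᵢ,Tⱼ) = Cov(Xᵢ,Xⱼ); the off-diagonal part of the true-score variance is the same as above.
True-score variance = [0.60 + 0.66 + 0.95] + 1.48 = 2.21 + 1.48 = 3.69.
Reliability = 3.69 / 4.48 = 0.8237.

0.8237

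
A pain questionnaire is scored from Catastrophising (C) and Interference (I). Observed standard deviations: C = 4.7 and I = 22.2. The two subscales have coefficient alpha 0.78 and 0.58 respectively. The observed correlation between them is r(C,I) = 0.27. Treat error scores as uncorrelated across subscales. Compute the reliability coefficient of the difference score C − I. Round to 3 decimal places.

0.538

Var(C−I) = 4.7² + 22.2² − 2·4.7·22.2·0.27 = 514.93 − 56.3436 = 458.586.
Under uncorrelated errors the observed covariances equal the true-score covariances, so only the own-variance terms attenuate.
True-score variance = [4.7²·0.78 + 22.2²·0.58] − 56.3436 = 303.077 − 56.3436 = 246.734.
Reliability = 246.734 / 458.586 = 0.538.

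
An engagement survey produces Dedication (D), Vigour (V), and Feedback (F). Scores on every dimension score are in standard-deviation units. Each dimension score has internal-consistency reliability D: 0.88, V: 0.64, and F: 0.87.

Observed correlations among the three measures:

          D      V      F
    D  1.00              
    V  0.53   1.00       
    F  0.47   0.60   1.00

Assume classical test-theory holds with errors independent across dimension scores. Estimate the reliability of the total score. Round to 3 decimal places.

0.902

Var(D+V+F) = 3 + 2·[0.53 + 0.47 + 0.60] = 3 + 3.2 = 6.2.
With uncorrelated errors the cross-covariances are all true-score covariance, so they carry over unchanged; only the diagonal terms shrink to ρᵢσᵢ².
True-score variance = [0.88 + 0.64 + 0.87] + 3.2 = 2.39 + 3.2 = 5.59.
Reliability = 5.59 / 6.2 = 0.902.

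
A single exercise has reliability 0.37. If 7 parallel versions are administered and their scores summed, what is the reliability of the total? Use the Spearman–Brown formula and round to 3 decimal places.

ρ_k = kρ / (1 + (k−1)ρ) = 7·0.37 / (1 + 6·0.37) = 2.590 / 3.220 = 0.804.

0.804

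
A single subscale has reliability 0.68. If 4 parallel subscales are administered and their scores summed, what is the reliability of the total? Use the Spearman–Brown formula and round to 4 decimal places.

0.8947

ρ_k = kρ / (1 + (k−1)ρ) = 4·0.68 / (1 + 3·0.68) = 2.720 / 3.040 = 0.8947.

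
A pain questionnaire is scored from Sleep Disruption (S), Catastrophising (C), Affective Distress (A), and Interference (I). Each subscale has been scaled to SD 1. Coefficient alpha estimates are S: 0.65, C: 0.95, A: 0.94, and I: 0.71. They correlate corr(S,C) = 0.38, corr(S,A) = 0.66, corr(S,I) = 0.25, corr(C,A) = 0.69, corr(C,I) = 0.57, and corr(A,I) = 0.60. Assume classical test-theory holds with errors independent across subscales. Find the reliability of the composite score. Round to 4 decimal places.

Var(S+C+A+I) = 4 + 2·[0.38 + 0.66 + 0.25 + 0.69 + 0.57 + 0.60] = 4 + 6.3 = 10.3.
With uncorrelated errors the cross-covariances are all true-score covariance, so they carry over unchanged; only the diagonal terms shrink to ρᵢσᵢ².
True-score variance = [0.65 + 0.95 + 0.94 + 0.71] + 6.3 = 3.25 + 6.3 = 9.55.
Reliability = 9.55 / 10.3 = 0.9272.

0.9272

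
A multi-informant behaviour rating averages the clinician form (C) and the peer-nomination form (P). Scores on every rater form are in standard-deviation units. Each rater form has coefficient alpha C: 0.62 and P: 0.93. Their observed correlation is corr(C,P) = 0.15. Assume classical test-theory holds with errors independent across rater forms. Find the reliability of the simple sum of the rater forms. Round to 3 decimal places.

0.804

Var(C+P) = 2 + 2·[0.15] = 2 + 0.3 = 2.3.
Because errors are independent across components, Cov(Tᵢ,Tⱼ) = Cov(Xᵢ,Xⱼ); the off-diagonal part of the true-score variance is the same as above.
True-score variance = [0.62 + 0.93] + 0.3 = 1.55 + 0.3 = 1.85.
Reliability = 1.85 / 2.3 = 0.804.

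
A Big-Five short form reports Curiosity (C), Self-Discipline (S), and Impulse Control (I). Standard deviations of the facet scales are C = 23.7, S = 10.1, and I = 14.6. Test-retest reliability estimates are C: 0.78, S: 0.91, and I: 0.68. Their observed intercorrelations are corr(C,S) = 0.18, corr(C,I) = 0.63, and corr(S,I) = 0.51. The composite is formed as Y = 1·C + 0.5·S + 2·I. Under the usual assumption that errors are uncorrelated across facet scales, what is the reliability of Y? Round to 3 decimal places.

0.841

Var(Y) = 23.7² + 0.5²·10.1² + 2²·14.6² + 2·[0.5·23.7·10.1·0.18 + 2·23.7·14.6·0.63 + 10.1·14.6·0.51] = 1439.83 + 1065.47 = 2505.3.
Because errors are independent across components, Cov(Tᵢ,Tⱼ) = Cov(Xᵢ,Xⱼ); the off-diagonal part of the true-score variance is the same as above.
True-score variance = [23.7²·0.78 + 0.5²·10.1²·0.91 + 2²·14.6²·0.68] + 1065.47 = 1041.12 + 1065.47 = 2106.59.
Reliability = 2106.59 / 2505.3 = 0.841.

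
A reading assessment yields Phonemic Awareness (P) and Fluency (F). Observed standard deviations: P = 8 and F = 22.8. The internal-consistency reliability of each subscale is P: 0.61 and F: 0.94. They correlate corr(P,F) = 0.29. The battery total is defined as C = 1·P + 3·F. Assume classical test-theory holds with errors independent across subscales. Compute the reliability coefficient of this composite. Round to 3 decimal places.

Var(C) = 8² + 3²·22.8² + 2·[3·8·22.8·0.29] = 4742.56 + 317.376 = 5059.94.
Under uncorrelated errors the observed covariances equal the true-score covariances, so only the own-variance terms attenuate.
True-score variance = [8²·0.61 + 3²·22.8²·0.94] + 317.376 = 4436.89 + 317.376 = 4754.26.
Reliability = 4754.26 / 5059.94 = 0.940.

0.940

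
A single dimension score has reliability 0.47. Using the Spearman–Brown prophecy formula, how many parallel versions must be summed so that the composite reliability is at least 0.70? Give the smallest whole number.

k ≥ ρ*(1−ρ₁)/(ρ₁(1−ρ*)) = 0.70·0.53 / (0.47·0.30) = 2.631.
Smallest integer k = 3.

3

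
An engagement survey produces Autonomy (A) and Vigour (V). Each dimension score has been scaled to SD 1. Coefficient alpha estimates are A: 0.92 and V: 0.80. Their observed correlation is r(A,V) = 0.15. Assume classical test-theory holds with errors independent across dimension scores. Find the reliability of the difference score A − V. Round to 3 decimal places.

0.835

Var(A−V) = 1 + 1 − 2·0.15 = 2 − 0.3 = 1.7.
Under uncorrelated errors the observed covariances equal the true-score covariances, so only the own-variance terms attenuate.
True-score variance = [0.92 + 0.80] − 0.3 = 1.72 − 0.3 = 1.42.
Reliability = 1.42 / 1.7 = 0.835.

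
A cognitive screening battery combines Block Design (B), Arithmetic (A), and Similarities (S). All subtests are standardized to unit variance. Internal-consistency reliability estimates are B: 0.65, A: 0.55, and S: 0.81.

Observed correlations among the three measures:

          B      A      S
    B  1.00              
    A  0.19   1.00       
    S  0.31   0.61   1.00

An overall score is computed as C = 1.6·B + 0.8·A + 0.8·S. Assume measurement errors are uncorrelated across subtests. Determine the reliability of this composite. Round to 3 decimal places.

0.779

Var(C) = 1.6² + 0.8² + 0.8² + 2·[1.28·0.19 + 1.28·0.31 + 0.64·0.61] = 3.84 + 2.0608 = 5.9008.
Because errors are independent across components, Cov(Tᵢ,Tⱼ) = Cov(Xᵢ,Xⱼ); the off-diagonal part of the true-score variance is the same as above.
True-score variance = [1.6²·0.65 + 0.8²·0.55 + 0.8²·0.81] + 2.0608 = 2.5344 + 2.0608 = 4.5952.
Reliability = 4.5952 / 5.9008 = 0.779.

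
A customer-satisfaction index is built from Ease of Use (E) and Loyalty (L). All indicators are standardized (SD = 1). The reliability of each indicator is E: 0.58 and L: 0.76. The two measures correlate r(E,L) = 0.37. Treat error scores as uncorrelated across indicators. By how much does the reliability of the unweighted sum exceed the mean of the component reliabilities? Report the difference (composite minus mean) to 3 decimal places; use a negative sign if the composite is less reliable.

0.089

Var(sum) = 2 + 0.74 = 2.74; true-score variance = 1.34 + 0.74 = 2.08; composite reliability = 0.7591.
Mean component reliability = 0.6700.
Difference = 0.7591 − 0.6700 = 0.089.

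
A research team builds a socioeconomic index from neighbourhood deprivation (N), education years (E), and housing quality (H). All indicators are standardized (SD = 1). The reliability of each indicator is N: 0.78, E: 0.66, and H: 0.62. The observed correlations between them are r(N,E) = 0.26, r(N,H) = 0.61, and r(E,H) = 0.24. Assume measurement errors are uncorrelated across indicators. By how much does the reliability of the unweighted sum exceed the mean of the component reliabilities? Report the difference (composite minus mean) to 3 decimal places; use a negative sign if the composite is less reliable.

0.133

Var(sum) = 3 + 2.22 = 5.22; true-score variance = 2.06 + 2.22 = 4.28; composite reliability = 0.8199.
Mean component reliability = 0.6867.
Difference = 0.8199 − 0.6867 = 0.133.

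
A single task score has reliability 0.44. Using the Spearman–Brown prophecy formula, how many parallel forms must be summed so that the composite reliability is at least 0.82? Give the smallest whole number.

k ≥ ρ*(1−ρ₁)/(ρ₁(1−ρ*)) = 0.82·0.56 / (0.44·0.18) = 5.798.
Smallest integer k = 6.

6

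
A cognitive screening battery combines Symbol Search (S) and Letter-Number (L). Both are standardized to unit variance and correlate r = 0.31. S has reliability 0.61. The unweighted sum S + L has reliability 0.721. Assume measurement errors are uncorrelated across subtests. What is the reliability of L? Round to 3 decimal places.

Var(S+L) = 2 + 2·0.31 = 2.620.
True-score variance = ρ_S + ρ_L + 2·0.31, so 0.721 = (0.61 + ρ_L + 0.62) / 2.620.
ρ_L = 0.721·2.620 − 0.61 − 0.62 = 0.659.

0.659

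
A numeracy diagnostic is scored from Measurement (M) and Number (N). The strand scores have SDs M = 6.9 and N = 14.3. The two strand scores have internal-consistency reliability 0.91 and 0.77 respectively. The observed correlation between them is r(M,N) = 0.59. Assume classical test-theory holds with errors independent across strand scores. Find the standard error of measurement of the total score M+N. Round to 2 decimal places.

Var(total) = 252.1 + 116.431 = 368.531.
True-score variance = 200.782 + 116.431 = 317.213, so reliability = 0.8608.
Error variance = 368.531 − 317.213 = 51.3176; SEM = √51.3176 = 7.16.

7.16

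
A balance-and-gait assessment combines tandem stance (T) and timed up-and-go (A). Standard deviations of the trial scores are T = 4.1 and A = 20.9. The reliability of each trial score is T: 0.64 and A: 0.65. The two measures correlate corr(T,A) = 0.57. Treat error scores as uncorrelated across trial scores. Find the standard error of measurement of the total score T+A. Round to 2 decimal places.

12.61

Var(total) = 453.62 + 97.6866 = 551.307.
True-score variance = 294.685 + 97.6866 = 392.371, so reliability = 0.7117.
Error variance = 551.307 − 392.371 = 158.935; SEM = √158.935 = 12.61.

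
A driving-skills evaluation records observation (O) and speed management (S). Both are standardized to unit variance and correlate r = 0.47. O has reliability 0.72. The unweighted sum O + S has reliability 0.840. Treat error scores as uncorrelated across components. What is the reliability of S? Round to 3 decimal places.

0.810

Var(O+S) = 2 + 2·0.47 = 2.940.
True-score variance = ρ_O + ρ_S + 2·0.47, so 0.840 = (0.72 + ρ_S + 0.94) / 2.940.
ρ_S = 0.840·2.940 − 0.72 − 0.94 = 0.810.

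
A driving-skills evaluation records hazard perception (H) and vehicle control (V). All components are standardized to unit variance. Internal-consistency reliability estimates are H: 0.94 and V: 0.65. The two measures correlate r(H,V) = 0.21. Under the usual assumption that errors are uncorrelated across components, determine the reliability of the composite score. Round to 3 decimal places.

Var(H+V) = 2 + 2·[0.21] = 2 + 0.42 = 2.42.
With uncorrelated errors the cross-covariances are all true-score covariance, so they carry over unchanged; only the diagonal terms shrink to ρᵢσᵢ².
True-score variance = [0.94 + 0.65] + 0.42 = 1.59 + 0.42 = 2.01.
Reliability = 2.01 / 2.42 = 0.831.

0.831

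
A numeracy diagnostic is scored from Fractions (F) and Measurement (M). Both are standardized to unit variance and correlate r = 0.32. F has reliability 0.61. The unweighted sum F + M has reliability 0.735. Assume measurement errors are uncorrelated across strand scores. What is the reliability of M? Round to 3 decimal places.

Var(F+M) = 2 + 2·0.32 = 2.640.
True-score variance = ρ_F + ρ_M + 2·0.32, so 0.735 = (0.61 + ρ_M + 0.64) / 2.640.
ρ_M = 0.735·2.640 − 0.61 − 0.64 = 0.690.

0.690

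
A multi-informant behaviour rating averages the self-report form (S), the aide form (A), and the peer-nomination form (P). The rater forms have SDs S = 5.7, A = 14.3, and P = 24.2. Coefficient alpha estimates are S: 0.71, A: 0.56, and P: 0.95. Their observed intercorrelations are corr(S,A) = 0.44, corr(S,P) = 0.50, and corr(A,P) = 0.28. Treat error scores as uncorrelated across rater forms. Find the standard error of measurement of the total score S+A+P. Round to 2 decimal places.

11.34

Var(total) = 822.62 + 403.462 = 1226.08.
True-score variance = 693.94 + 403.462 = 1097.4, so reliability = 0.8950.
Error variance = 1226.08 − 1097.4 = 128.68; SEM = √128.68 = 11.34.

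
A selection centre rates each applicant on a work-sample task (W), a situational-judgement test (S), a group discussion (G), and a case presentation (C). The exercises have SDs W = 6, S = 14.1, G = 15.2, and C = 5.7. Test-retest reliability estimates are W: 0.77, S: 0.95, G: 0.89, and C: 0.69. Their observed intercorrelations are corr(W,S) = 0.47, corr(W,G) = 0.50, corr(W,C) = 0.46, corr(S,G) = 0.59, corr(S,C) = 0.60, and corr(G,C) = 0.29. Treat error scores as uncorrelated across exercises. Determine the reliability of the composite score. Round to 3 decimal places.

Var(W+S+G+C) = 6² + 14.1² + 15.2² + 5.7² + 2·[6·14.1·0.47 + 6·15.2·0.50 + 6·5.7·0.46 + 14.1·15.2·0.59 + 14.1·5.7·0.60 + 15.2·5.7·0.29] = 498.34 + 601.781 = 1100.12.
With uncorrelated errors the cross-covariances are all true-score covariance, so they carry over unchanged; only the diagonal terms shrink to ρᵢσᵢ².
True-score variance = [6²·0.77 + 14.1²·0.95 + 15.2²·0.89 + 5.7²·0.69] + 601.781 = 444.633 + 601.781 = 1046.41.
Reliability = 1046.41 / 1100.12 = 0.951.

0.951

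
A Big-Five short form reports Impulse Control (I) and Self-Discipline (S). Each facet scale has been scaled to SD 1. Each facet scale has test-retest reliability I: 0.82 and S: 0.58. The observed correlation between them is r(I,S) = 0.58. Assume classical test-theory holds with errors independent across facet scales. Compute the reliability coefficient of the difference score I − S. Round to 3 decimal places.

0.286

Var(I−S) = 1 + 1 − 2·0.58 = 2 − 1.16 = 0.84.
With uncorrelated errors the cross-covariances are all true-score covariance, so they carry over unchanged; only the diagonal terms shrink to ρᵢσᵢ².
True-score variance = [0.82 + 0.58] − 1.16 = 1.4 − 1.16 = 0.24.
Reliability = 0.24 / 0.84 = 0.286.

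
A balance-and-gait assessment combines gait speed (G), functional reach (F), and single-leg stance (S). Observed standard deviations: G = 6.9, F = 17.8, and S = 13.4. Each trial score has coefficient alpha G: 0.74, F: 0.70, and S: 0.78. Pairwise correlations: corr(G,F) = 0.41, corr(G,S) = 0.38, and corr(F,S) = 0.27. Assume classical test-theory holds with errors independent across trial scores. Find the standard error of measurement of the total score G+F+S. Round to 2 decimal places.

12.12

Var(total) = 544.01 + 299.783 = 843.793.
True-score variance = 397.076 + 299.783 = 696.859, so reliability = 0.8259.
Error variance = 843.793 − 696.859 = 146.934; SEM = √146.934 = 12.12.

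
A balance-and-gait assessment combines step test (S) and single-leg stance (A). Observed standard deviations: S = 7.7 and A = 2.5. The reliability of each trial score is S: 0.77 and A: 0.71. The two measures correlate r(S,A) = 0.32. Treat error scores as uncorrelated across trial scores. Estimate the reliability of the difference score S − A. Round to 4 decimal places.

0.7097

Var(S−A) = 7.7² + 2.5² − 2·7.7·2.5·0.32 = 65.54 − 12.32 = 53.22.
Under uncorrelated errors the observed covariances equal the true-score covariances, so only the own-variance terms attenuate.
True-score variance = [7.7²·0.77 + 2.5²·0.71] − 12.32 = 50.0908 − 12.32 = 37.7708.
Reliability = 37.7708 / 53.22 = 0.7097.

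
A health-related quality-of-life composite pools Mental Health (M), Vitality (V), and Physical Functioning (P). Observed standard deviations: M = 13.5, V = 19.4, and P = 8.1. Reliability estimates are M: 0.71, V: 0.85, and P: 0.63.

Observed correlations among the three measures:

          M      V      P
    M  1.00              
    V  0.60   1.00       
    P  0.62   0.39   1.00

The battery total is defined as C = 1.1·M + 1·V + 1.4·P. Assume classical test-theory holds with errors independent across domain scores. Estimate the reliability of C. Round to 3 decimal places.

0.884

Var(C) = 1.1²·13.5² + 19.4² + 1.4²·8.1² + 2·[1.1·13.5·19.4·0.60 + 1.54·13.5·8.1·0.62 + 1.4·19.4·8.1·0.39] = 725.478 + 726.12 = 1451.6.
With uncorrelated errors the cross-covariances are all true-score covariance, so they carry over unchanged; only the diagonal terms shrink to ρᵢσᵢ².
True-score variance = [1.1²·13.5²·0.71 + 19.4²·0.85 + 1.4²·8.1²·0.63] + 726.12 = 557.492 + 726.12 = 1283.61.
Reliability = 1283.61 / 1451.6 = 0.884.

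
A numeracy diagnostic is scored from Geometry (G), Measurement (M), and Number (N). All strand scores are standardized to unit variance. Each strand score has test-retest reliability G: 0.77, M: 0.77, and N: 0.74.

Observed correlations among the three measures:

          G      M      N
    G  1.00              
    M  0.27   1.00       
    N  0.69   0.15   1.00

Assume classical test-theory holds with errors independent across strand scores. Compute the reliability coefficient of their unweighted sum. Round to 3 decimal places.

Var(G+M+N) = 3 + 2·[0.27 + 0.69 + 0.15] = 3 + 2.22 = 5.22.
Under uncorrelated errors the observed covariances equal the true-score covariances, so only the own-variance terms attenuate.
True-score variance = [0.77 + 0.77 + 0.74] + 2.22 = 2.28 + 2.22 = 4.5.
Reliability = 4.5 / 5.22 = 0.862.

0.862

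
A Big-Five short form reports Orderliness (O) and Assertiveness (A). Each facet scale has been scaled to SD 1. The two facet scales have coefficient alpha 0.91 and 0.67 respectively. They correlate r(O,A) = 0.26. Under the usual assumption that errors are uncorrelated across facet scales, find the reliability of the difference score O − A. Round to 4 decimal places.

Var(O−A) = 1 + 1 − 2·0.26 = 2 − 0.52 = 1.48.
Under uncorrelated errors the observed covariances equal the true-score covariances, so only the own-variance terms attenuate.
True-score variance = [0.91 + 0.67] − 0.52 = 1.58 − 0.52 = 1.06.
Reliability = 1.06 / 1.48 = 0.7162.

0.7162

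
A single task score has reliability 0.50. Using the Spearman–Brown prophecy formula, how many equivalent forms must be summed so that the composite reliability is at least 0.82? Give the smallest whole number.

5

k ≥ ρ*(1−ρ₁)/(ρ₁(1−ρ*)) = 0.82·0.50 / (0.50·0.18) = 4.556.
Smallest integer k = 5.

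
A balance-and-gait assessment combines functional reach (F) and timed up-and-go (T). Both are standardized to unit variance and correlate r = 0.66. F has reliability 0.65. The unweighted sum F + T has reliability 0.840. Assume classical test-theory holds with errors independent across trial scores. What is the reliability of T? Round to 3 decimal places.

Var(F+T) = 2 + 2·0.66 = 3.320.
True-score variance = ρ_F + ρ_T + 2·0.66, so 0.840 = (0.65 + ρ_T + 1.32) / 3.320.
ρ_T = 0.840·3.320 − 0.65 − 1.32 = 0.819.

0.819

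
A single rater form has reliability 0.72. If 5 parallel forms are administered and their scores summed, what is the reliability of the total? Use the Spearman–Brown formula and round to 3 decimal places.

ρ_k = kρ / (1 + (k−1)ρ) = 5·0.72 / (1 + 4·0.72) = 3.600 / 3.880 = 0.928.

0.928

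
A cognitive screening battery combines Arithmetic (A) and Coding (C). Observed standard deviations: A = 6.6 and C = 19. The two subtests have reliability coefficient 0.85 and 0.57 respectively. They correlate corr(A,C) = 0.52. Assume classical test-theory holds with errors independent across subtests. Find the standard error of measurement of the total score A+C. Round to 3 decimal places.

12.719

Var(total) = 404.56 + 130.416 = 534.976.
True-score variance = 242.796 + 130.416 = 373.212, so reliability = 0.6976.
Error variance = 534.976 − 373.212 = 161.764; SEM = √161.764 = 12.719.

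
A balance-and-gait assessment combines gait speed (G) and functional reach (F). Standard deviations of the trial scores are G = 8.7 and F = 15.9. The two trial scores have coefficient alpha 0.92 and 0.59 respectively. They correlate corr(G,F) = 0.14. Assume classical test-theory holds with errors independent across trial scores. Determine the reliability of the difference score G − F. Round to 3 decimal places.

Var(G−F) = 8.7² + 15.9² − 2·8.7·15.9·0.14 = 328.5 − 38.7324 = 289.768.
Because errors are independent across components, Cov(Tᵢ,Tⱼ) = Cov(Xᵢ,Xⱼ); the off-diagonal part of the true-score variance is the same as above.
True-score variance = [8.7²·0.92 + 15.9²·0.59] − 38.7324 = 218.793 − 38.7324 = 180.06.
Reliability = 180.06 / 289.768 = 0.621.

0.621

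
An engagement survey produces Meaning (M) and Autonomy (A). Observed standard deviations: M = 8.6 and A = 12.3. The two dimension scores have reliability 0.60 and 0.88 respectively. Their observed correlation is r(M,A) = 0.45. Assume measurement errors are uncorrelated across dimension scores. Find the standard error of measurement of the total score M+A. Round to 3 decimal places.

6.909

Var(total) = 225.25 + 95.202 = 320.452.
True-score variance = 177.511 + 95.202 = 272.713, so reliability = 0.8510.
Error variance = 320.452 − 272.713 = 47.7388; SEM = √47.7388 = 6.909.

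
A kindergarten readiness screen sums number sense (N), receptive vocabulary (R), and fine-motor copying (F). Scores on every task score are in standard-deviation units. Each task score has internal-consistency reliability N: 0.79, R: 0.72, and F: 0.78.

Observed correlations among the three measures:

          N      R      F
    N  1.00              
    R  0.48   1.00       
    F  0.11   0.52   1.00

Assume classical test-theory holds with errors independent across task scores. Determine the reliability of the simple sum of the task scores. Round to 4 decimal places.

Var(N+R+F) = 3 + 2·[0.48 + 0.11 + 0.52] = 3 + 2.22 = 5.22.
With uncorrelated errors the cross-covariances are all true-score covariance, so they carry over unchanged; only the diagonal terms shrink to ρᵢσᵢ².
True-score variance = [0.79 + 0.72 + 0.78] + 2.22 = 2.29 + 2.22 = 4.51.
Reliability = 4.51 / 5.22 = 0.8640.

0.8640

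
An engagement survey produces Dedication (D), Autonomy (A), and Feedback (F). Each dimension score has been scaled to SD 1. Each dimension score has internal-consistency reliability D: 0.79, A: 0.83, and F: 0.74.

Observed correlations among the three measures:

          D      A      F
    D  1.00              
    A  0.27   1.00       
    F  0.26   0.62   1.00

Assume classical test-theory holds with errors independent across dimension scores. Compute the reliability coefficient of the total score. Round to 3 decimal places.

Var(D+A+F) = 3 + 2·[0.27 + 0.26 + 0.62] = 3 + 2.3 = 5.3.
Under uncorrelated errors the observed covariances equal the true-score covariances, so only the own-variance terms attenuate.
True-score variance = [0.79 + 0.83 + 0.74] + 2.3 = 2.36 + 2.3 = 4.66.
Reliability = 4.66 / 5.3 = 0.879.

0.879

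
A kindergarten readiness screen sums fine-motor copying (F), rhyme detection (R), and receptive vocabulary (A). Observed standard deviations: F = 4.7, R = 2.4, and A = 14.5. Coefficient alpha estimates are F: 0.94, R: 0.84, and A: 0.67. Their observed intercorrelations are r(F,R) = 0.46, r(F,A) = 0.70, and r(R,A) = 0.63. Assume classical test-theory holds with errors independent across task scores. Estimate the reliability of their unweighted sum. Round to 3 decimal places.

0.815

Var(F+R+A) = 4.7² + 2.4² + 14.5² + 2·[4.7·2.4·0.46 + 4.7·14.5·0.70 + 2.4·14.5·0.63] = 238.1 + 149.636 = 387.736.
Under uncorrelated errors the observed covariances equal the true-score covariances, so only the own-variance terms attenuate.
True-score variance = [4.7²·0.94 + 2.4²·0.84 + 14.5²·0.67] + 149.636 = 166.471 + 149.636 = 316.106.
Reliability = 316.106 / 387.736 = 0.815.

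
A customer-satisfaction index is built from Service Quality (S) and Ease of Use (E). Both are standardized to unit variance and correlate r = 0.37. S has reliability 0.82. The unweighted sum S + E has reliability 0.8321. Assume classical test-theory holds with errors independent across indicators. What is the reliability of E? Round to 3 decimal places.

0.720

Var(S+E) = 2 + 2·0.37 = 2.740.
True-score variance = ρ_S + ρ_E + 2·0.37, so 0.8321 = (0.82 + ρ_E + 0.74) / 2.740.
ρ_E = 0.8321·2.740 − 0.82 − 0.74 = 0.720.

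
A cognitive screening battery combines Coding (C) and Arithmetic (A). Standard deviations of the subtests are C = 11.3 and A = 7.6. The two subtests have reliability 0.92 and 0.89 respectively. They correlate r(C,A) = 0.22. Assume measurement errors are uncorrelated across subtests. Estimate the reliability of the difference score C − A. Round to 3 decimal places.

0.888

Var(C−A) = 11.3² + 7.6² − 2·11.3·7.6·0.22 = 185.45 − 37.7872 = 147.663.
Because errors are independent across components, Cov(Tᵢ,Tⱼ) = Cov(Xᵢ,Xⱼ); the off-diagonal part of the true-score variance is the same as above.
True-score variance = [11.3²·0.92 + 7.6²·0.89] − 37.7872 = 168.881 − 37.7872 = 131.094.
Reliability = 131.094 / 147.663 = 0.888.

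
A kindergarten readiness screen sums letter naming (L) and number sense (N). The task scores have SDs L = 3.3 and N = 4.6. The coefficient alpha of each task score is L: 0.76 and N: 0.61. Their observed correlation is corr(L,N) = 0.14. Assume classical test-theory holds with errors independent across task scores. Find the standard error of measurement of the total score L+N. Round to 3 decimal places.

3.296

Var(total) = 32.05 + 4.2504 = 36.3004.
True-score variance = 21.184 + 4.2504 = 25.4344, so reliability = 0.7007.
Error variance = 36.3004 − 25.4344 = 10.866; SEM = √10.866 = 3.296.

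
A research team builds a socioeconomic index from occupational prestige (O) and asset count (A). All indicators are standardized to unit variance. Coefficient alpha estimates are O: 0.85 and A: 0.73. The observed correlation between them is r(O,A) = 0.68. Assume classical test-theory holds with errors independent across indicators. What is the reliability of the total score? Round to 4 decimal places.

0.8750

Var(O+A) = 2 + 2·[0.68] = 2 + 1.36 = 3.36.
Under uncorrelated errors the observed covariances equal the true-score covariances, so only the own-variance terms attenuate.
True-score variance = [0.85 + 0.73] + 1.36 = 1.58 + 1.36 = 2.94.
Reliability = 2.94 / 3.36 = 0.8750.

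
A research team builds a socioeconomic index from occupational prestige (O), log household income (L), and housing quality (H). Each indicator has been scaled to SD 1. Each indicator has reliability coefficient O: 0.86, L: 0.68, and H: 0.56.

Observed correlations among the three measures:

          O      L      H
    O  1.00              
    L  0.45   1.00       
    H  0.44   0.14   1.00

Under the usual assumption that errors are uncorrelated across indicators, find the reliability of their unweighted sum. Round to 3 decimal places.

Var(O+L+H) = 3 + 2·[0.45 + 0.44 + 0.14] = 3 + 2.06 = 5.06.
Because errors are independent across components, Cov(Tᵢ,Tⱼ) = Cov(Xᵢ,Xⱼ); the off-diagonal part of the true-score variance is the same as above.
True-score variance = [0.86 + 0.68 + 0.56] + 2.06 = 2.1 + 2.06 = 4.16.
Reliability = 4.16 / 5.06 = 0.822.

0.822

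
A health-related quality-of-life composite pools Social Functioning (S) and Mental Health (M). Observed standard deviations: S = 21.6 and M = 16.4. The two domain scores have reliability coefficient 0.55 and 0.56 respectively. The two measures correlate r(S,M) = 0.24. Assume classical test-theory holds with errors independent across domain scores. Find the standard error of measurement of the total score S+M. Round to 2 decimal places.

18.12

Var(total) = 735.52 + 170.035 = 905.555.
True-score variance = 407.226 + 170.035 = 577.261, so reliability = 0.6375.
Error variance = 905.555 − 577.261 = 328.294; SEM = √328.294 = 18.12.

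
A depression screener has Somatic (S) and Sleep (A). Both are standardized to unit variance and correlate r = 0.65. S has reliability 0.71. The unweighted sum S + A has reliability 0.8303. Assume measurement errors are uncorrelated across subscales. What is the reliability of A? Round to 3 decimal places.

0.730

Var(S+A) = 2 + 2·0.65 = 3.300.
True-score variance = ρ_S + ρ_A + 2·0.65, so 0.8303 = (0.71 + ρ_A + 1.30) / 3.300.
ρ_A = 0.8303·3.300 − 0.71 − 1.30 = 0.730.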